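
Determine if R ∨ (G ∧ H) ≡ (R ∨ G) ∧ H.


Expression 1: R ∨ (G ∧ H)
Expression 2: (R ∨ G) ∧ H
Truth table (R G H | Expr1 Expr2):
  T T T |   T     T
  T T F |   T     F   ← differ
  T F T |   T     T
  T F F |   T     F   ← differ
  F T T |   T     T
  F T F |   F     F
  F F T |   F     F
  F F F |   F     F
Counterexample: R=T, G=T, H=F gives Expr1 = T but Expr2 = F, so the expressions are NOT logically equivalent.

No


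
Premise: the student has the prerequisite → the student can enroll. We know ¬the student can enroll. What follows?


Modus tollens: P → Q, ¬Q ⊢ ¬P
P: the student has the prerequisite
Q: the student can enroll
We have P → Q and Q is false.
By modus tollens, P must be false.

It is not the case that the student has the prerequisite


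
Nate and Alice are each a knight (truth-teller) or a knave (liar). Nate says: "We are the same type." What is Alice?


Nate says: "We are the same type."
Case 1: Nate is a Knight (truth-teller)
  Statement is true → they ARE the same → Alice is also a Knight
Case 2: Nate is a Knave (liar)
  Statement is false → they are NOT the same → Alice is a Knight
In both cases, Alice is a Knight.

Knight


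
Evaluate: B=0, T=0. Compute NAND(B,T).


B AND T = 0
NOT(0) = 1

1


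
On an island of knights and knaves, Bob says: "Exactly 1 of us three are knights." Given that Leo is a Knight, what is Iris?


Bob claims exactly 1 knights among Bob, Leo, Iris.
Given: Leo is a Knight.

Case 1: Bob is a Knight (tells truth)
  Then exactly 1 of the three are knights.
  Counting Bob, Leo: 2 knight(s) so far. Need -1 more → impossible.
Case 2: Bob is a Knave (lies)
  Then the count is NOT 1.
  If Iris = Knave, count = 1 = 1 → claim would be true, contradicts lie.
  If Iris = Knight, count = 2 ≠ 1 → lie confirmed ✓

Iris is a Knight.

Knight


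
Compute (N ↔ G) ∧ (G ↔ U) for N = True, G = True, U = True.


N = True, G = True, U = True
Step 1: N ↔ G is true when N and G have the same value. Result: True
Step 2: G ↔ U is true when G and U have the same value. Result: True
Step 3: True ∧ True = True

True


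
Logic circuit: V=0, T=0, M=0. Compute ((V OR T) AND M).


V OR T = 0|0 = 0
0 AND 0 = 0

0


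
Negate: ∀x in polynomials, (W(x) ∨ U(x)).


Original: ∀x (W(x) ∨ U(x))
Rule: ¬∀→∃, ¬∃→∀, negate predicate.
Negation: ∃x (¬W(x) ∧ ¬U(x))

∃x (¬W(x) ∧ ¬U(x))


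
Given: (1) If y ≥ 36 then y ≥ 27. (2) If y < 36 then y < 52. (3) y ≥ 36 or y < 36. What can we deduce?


Constructive dilemma: (P → Q) ∧ (R → S), P ∨ R ⊢ Q ∨ S
Premise 1: y ≥ 36 → y ≥ 27
Premise 2: y < 36 → y < 52
Premise 3: y ≥ 36 ∨ y < 36
Case 1: Assuming y ≥ 36, then by Premise 1, y ≥ 27.
Case 2: Assuming y < 36, then by Premise 2, y < 52.
Since one of y ≥ 36 or y < 36 must hold, we get y ≥ 27 or y < 52.

y ≥ 27 or y < 52.


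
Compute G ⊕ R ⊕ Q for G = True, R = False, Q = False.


G = True, R = False, Q = False
Step 1: G ⊕ R = True XOR False = True
Step 2: True ⊕ Q = True XOR False = True
XOR is true when an odd number of operands are true.

True


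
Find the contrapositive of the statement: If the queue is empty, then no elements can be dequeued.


Original: If the queue is empty, then no elements can be dequeued
Contrapositive: If ¬Q, then ¬P
Negate Q: not (no elements can be dequeued)
Negate P: not (the queue is empty)

If not (no elements can be dequeued), then not (the queue is empty).


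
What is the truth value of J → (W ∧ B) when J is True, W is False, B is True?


J = True, W = False, B = True
Step 1: W ∧ B = False AND True = False
Step 2: J → (False): false only when J=True and consequent=False.
Result: False

False


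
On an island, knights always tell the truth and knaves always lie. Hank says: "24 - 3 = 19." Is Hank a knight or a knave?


Statement: "24 - 3 = 19."
Actual: 24 - 3 = 21
Claimed: 19
Statement is FALSE → Hank lies → Knave

Knave


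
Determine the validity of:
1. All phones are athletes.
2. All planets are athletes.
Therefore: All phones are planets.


Premise 1: All phones are athletes.
Premise 2: All planets are athletes.
Conclusion: All phones are planets.
Fallacy: undistributed middle. athletes is predicate in both.
Counterexample: phones and planets could be disjoint subsets of athletes.

Invalid


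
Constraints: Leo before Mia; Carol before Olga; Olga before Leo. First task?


Constraints: Leo before Mia; Carol before Olga; Olga before Leo
The first task can have nothing scheduled before it, so it must never appear on the right of a 'before'.
Tasks appearing after some 'before': Mia, Olga, Leo.
The only task not in that list is Carol → it is first.

Carol


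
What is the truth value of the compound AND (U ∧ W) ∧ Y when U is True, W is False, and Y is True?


U = True, W = False, Y = True
Step 1: U ∧ W = True AND False = False
Step 2: False ∧ Y = False AND True = False
AND is true only when ALL operands are true.

False


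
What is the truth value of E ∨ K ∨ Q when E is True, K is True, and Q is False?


E = True, K = True, Q = False
Step 1: E ∨ K = True OR True = True
Step 2: True ∨ Q = True OR False = True
OR is true when at least one operand is true.

True


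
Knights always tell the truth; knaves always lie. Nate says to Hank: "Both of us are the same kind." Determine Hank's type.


Nate says: "Both of us are the same kind."
Case 1: Nate is a Knight (truth-teller)
  Statement is true → they ARE the same → Hank is also a Knight
Case 2: Nate is a Knave (liar)
  Statement is false → they are NOT the same → Hank is a Knight
In both cases, Hank is a Knight.

Knight


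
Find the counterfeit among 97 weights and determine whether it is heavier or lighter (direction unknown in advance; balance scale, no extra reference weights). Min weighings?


Let n = 97. 194 possibilities (n weights × lighter/heavier); each weighing has 3 outcomes.
Bound for k weighings: say the first weighing puts j weights on each pan. If it tips, the 2j weighed weights remain suspects (each with a known direction) and k-1 weighings give 3^(k-1) outcomes; 3^(k-1) is odd, so 2j ≤ 3^(k-1) - 1. If it balances, the n - 2j unweighed weights remain with direction unknown: 2(n - 2j) ≤ 3^(k-1) - 1 by the same parity argument. Adding, n ≤ (3^(k-1) - 1) + (3^(k-1) - 1)/2 = (3^k - 3)/2, and the classical three-group strategy achieves this (3 weights in 2 weighings, 12 in 3, 39 in 4, 120 in 5).
So we need the smallest k with (3^k - 3)/2 ≥ 97.
k = 4: (3^4 - 3)/2 = 39 < 97 ✗
k = 5: (3^5 - 3)/2 = 120 ≥ 97 ✓

5


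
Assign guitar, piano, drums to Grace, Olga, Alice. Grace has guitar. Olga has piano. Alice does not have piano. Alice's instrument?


From clues:
  Olga → piano
  Grace → guitar
By elimination, Alice gets the remaining.

drums


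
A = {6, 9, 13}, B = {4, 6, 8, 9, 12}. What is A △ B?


A = {6, 9, 13}
B = {4, 6, 8, 9, 12}
Operation: symmetric difference
In A only: [13], in B only: [4, 8, 12]

{4, 8, 12, 13}


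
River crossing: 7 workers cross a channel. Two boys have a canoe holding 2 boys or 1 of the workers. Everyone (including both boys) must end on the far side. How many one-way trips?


Per crossing of one of the workers: boys→, one←, one of the workers→, one← = 4 trips
7 × 4 = 28, + 1 final boys→ = 29
Minimum trips = 29

29


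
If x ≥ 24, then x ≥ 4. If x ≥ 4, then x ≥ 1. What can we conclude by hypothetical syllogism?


Hypothetical syllogism: P → Q, Q → R ⊢ P → R
Premise 1: x ≥ 24 → x ≥ 4
Premise 2: x ≥ 4 → x ≥ 1
Chain the implications: the middle term (x ≥ 4) links the two.
Conclusion: If x ≥ 24, then x ≥ 1.

If x ≥ 24, then x ≥ 1.


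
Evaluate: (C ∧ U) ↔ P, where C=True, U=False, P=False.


C = True, U = False, P = False
Expression: (C ∧ U) ↔ P
Step 1: C ∧ U = True AND False = False
Step 2: (False) ↔ P = (False iff False) = True

True


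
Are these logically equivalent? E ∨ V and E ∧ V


Expression 1: E ∨ V
Expression 2: E ∧ V
Truth table (E V | Expr1 Expr2):
  T T |   T     T
  T F |   T     F   ← differ
  F T |   T     F   ← differ
  F F |   F     F
Counterexample: E=T, V=F gives Expr1 = T but Expr2 = F, so the expressions are NOT logically equivalent.

No


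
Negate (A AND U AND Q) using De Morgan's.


De Morgan's law: ¬(P ∧ Q ∧ R) ≡ ¬P ∨ ¬Q ∨ ¬R
¬(A ∧ U ∧ Q) = ¬A ∨ ¬U ∨ ¬Q

¬A ∨ ¬U ∨ ¬Q


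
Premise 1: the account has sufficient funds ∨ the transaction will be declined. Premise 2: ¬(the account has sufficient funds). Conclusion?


Disjunctive syllogism: P ∨ Q, ¬P ⊢ Q
Disjunction: the account has sufficient funds ∨ the transaction will be declined
We know it is not the case that the account has sufficient funds.
By disjunctive syllogism, the other disjunct must be true.

The transaction will be declined


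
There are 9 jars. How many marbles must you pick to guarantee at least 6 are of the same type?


Pigeonhole: to guarantee k in one of n categories, need (k-1)×n + 1.
k = 6, n = 9
Minimum = (6-1) × 9 + 1 = 5 × 9 + 1

46


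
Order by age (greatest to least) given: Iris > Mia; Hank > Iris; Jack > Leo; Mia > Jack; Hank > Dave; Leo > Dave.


Constraints: Iris > Mia; Hank > Iris; Jack > Leo; Mia > Jack; Hank > Dave; Leo > Dave
Method: at each step, the next-highest is the one remaining person who never appears on the smaller side of a constraint between remaining people.
  Step 1: remaining {Iris, Dave, Leo, Jack, Hank, Mia}; on the smaller side: {Iris, Dave, Leo, Jack, Mia} → Hank is next (Hank > Iris; Hank > Dave).
  Step 2: remaining {Iris, Dave, Leo, Jack, Mia}; on the smaller side: {Dave, Leo, Jack, Mia} → Iris is next (Iris > Mia).
  Step 3: remaining {Dave, Leo, Jack, Mia}; on the smaller side: {Dave, Leo, Jack} → Mia is next (Mia > Jack).
  Step 4: remaining {Dave, Leo, Jack}; on the smaller side: {Dave, Leo} → Jack is next (Jack > Leo).
  Step 5: remaining {Dave, Leo}; on the smaller side: {Dave} → Leo is next (Leo > Dave).
  Step 6: only Dave remains → lowest.
Final ranking (highest to lowest):

Hank > Iris > Mia > Jack > Leo > Dave


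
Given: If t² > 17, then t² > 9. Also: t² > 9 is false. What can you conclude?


Modus tollens: P → Q, ¬Q ⊢ ¬P
P: t² > 17
Q: t² > 9
We have P → Q and Q is false.
By modus tollens, P must be false.

It is not the case that t² > 17


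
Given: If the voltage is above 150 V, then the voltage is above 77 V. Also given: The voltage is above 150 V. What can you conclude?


Modus ponens: P → Q, P ⊢ Q
P: the voltage is above 150 V
Q: the voltage is above 77 V
We have P → Q and P is true.
By modus ponens, Q must be true.

The voltage is above 77 V


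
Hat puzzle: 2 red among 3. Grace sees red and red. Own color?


Total red = 2, seen red = 2
Own red = 2 - 2 = 0
Grace's hat is blue.

blue


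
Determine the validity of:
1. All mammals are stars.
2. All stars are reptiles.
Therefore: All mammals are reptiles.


Premise 1: All mammals are stars.
Premise 2: All stars are reptiles.
Conclusion: All mammals are reptiles.
Barbara syllogism (AAA-1): All A are B, All B are C → All A are C.
Middle term (stars) distributed in premise 2.

Valid


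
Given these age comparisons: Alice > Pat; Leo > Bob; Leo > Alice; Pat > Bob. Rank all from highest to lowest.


Constraints: Alice > Pat; Leo > Bob; Leo > Alice; Pat > Bob
Method: at each step, the next-highest is the one remaining person who never appears on the smaller side of a constraint between remaining people.
  Step 1: remaining {Pat, Alice, Leo, Bob}; on the smaller side: {Pat, Alice, Bob} → Leo is next (Leo > Bob; Leo > Alice).
  Step 2: remaining {Pat, Alice, Bob}; on the smaller side: {Pat, Bob} → Alice is next (Alice > Pat).
  Step 3: remaining {Pat, Bob}; on the smaller side: {Bob} → Pat is next (Pat > Bob).
  Step 4: only Bob remains → lowest.
Final ranking (highest to lowest):

Leo > Alice > Pat > Bob


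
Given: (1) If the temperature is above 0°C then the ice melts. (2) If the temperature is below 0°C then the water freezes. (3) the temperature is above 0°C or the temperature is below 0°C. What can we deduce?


Constructive dilemma: (P → Q) ∧ (R → S), P ∨ R ⊢ Q ∨ S
Premise 1: the temperature is above 0°C → the ice melts
Premise 2: the temperature is below 0°C → the water freezes
Premise 3: the temperature is above 0°C ∨ the temperature is below 0°C
Case 1: Assuming the temperature is above 0°C, then by Premise 1, the ice melts.
Case 2: Assuming the temperature is below 0°C, then by Premise 2, the water freezes.
Since one of the temperature is above 0°C or the temperature is below 0°C must hold, we get the ice melts or the water freezes.

The ice melts or the water freezes.


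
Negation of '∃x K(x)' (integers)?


Original: ∃x K(x)
Rule: ¬∀→∃, ¬∃→∀, negate predicate.
Negation: ∀x ¬K(x)

∀x ¬K(x)


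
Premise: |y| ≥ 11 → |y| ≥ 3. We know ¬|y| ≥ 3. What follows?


Modus tollens: P → Q, ¬Q ⊢ ¬P
P: |y| ≥ 11
Q: |y| ≥ 3
We have P → Q and Q is false.
By modus tollens, P must be false.

It is not the case that |y| ≥ 11


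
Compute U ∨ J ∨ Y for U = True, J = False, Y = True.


U = True, J = False, Y = True
Step 1: U ∨ J = True OR False = True
Step 2: True ∨ Y = True OR True = True
OR is true when at least one operand is true.

True


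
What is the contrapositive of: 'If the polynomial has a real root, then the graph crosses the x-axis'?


Original: If the polynomial has a real root, then the graph crosses the x-axis
Contrapositive: If ¬Q, then ¬P
Negate Q: not (the graph crosses the x-axis)
Negate P: not (the polynomial has a real root)

If not (the graph crosses the x-axis), then not (the polynomial has a real root).


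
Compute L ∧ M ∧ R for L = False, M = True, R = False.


L = False, M = True, R = False
Step 1: L ∧ M = False AND True = False
Step 2: (False) ∧ R = (False) AND False = False
AND is true only when ALL operands are true.

False


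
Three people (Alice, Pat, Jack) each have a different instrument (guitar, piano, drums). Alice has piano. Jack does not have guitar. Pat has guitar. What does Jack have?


From clues:
  Pat → guitar
  Alice → piano
By elimination, Jack gets the remaining.

drums


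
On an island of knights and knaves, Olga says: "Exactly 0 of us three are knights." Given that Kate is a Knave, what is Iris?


Olga claims exactly 0 knights among Olga, Kate, Iris.
Given: Kate is a Knave.

Case 1: Olga is a Knight (tells truth)
  Then exactly 0 of the three are knights.
  Counting Olga, Kate: 1 knight(s) so far. Need -1 more → impossible.
Case 2: Olga is a Knave (lies)
  Then the count is NOT 0.
  If Iris = Knave, count = 0 = 0 → claim would be true, contradicts lie.
  If Iris = Knight, count = 1 ≠ 0 → lie confirmed ✓

Iris is a Knight.

Knight


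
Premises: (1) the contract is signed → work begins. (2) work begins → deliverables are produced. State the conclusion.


Hypothetical syllogism: P → Q, Q → R ⊢ P → R
Premise 1: the contract is signed → work begins
Premise 2: work begins → deliverables are produced
Chain the implications: the middle term (work begins) links the two.
Conclusion: If the contract is signed, then deliverables are produced.

If the contract is signed, then deliverables are produced.


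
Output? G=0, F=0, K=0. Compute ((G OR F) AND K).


G OR F = 0|0 = 0
0 AND 0 = 0

0


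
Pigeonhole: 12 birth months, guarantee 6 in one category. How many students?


Pigeonhole: to guarantee k in one of n categories, need (k-1)×n + 1.
k = 6, n = 12
Minimum = (6-1) × 12 + 1 = 5 × 12 + 1

61


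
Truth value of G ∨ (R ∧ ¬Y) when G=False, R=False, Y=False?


G = False, R = False, Y = False
Expression: G ∨ (R ∧ ¬Y)
Step 1: ¬Y = NOT False = True
Step 2: R ∧ ¬Y = False AND True = False
Step 3: G ∨ (False) = False OR False = False

False


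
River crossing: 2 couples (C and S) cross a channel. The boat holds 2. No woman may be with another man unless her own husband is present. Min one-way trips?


Label couples C and S.
1. WC+WS → (far: WC,WS; near: HC,HS)
2. WC ←   (far: WS; near: HC,HS,WC)
3. HC+HS → (far: HC,HS,WS; near: WC)
4. HC ←   (far: HS,WS; near: HC,WC)  — HC returns, since WC is alone on near bank
5. HC+WC → (far: all four; near: empty)
Every state respects the constraint.
Minimum trips = 5

5


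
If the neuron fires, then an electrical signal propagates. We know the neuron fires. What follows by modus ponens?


Modus ponens: P → Q, P ⊢ Q
P: the neuron fires
Q: an electrical signal propagates
We have P → Q and P is true.
By modus ponens, Q must be true.

An electrical signal propagates


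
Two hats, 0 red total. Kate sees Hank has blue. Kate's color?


Total red = 0, Hank = blue
Red accounted for: 0
Remaining for Kate: 0
Kate's hat is blue.

blue


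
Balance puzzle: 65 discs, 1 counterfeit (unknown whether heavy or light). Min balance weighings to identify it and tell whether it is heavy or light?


Let n = 65. 130 possibilities (n discs × lighter/heavier); each weighing has 3 outcomes.
Bound for k weighings: say the first weighing puts j discs on each pan. If it tips, the 2j weighed discs remain suspects (each with a known direction) and k-1 weighings give 3^(k-1) outcomes; 3^(k-1) is odd, so 2j ≤ 3^(k-1) - 1. If it balances, the n - 2j unweighed discs remain with direction unknown: 2(n - 2j) ≤ 3^(k-1) - 1 by the same parity argument. Adding, n ≤ (3^(k-1) - 1) + (3^(k-1) - 1)/2 = (3^k - 3)/2, and the classical three-group strategy achieves this (3 discs in 2 weighings, 12 in 3, 39 in 4, 120 in 5).
So we need the smallest k with (3^k - 3)/2 ≥ 65.
k = 4: (3^4 - 3)/2 = 39 < 65 ✗
k = 5: (3^5 - 3)/2 = 120 ≥ 65 ✓

5


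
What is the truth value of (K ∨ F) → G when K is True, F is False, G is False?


K = True, F = False, G = False
Step 1: K ∨ F = True OR False = True
Step 2: (True) → G: false only when antecedent=True and G=False.
Result: False

False


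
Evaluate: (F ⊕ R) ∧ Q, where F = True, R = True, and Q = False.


F = True, R = True, Q = False
Step 1: F ⊕ R = True XOR True = False
Step 2: False ∧ Q = False AND False = False
XOR true when exactly one of F,R is true; then AND with Q.

False


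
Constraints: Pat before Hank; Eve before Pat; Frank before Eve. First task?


Constraints: Pat before Hank; Eve before Pat; Frank before Eve
The first task can have nothing scheduled before it, so it must never appear on the right of a 'before'.
Tasks appearing after some 'before': Hank, Pat, Eve.
The only task not in that list is Frank → it is first.

Frank


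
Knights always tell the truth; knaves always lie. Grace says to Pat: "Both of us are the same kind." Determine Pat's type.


Grace says: "Both of us are the same kind."
Case 1: Grace is a Knight (truth-teller)
  Statement is true → they ARE the same → Pat is also a Knight
Case 2: Grace is a Knave (liar)
  Statement is false → they are NOT the same → Pat is a Knight
In both cases, Pat is a Knight.

Knight


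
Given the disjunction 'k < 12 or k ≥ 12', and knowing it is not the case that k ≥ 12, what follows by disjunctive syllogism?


Disjunctive syllogism: P ∨ Q, ¬P ⊢ Q
Disjunction: k < 12 ∨ k ≥ 12
We know it is not the case that k ≥ 12.
By disjunctive syllogism, the other disjunct must be true.

k < 12


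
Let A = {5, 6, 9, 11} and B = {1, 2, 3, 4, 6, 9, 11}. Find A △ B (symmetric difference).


A = {5, 6, 9, 11}
B = {1, 2, 3, 4, 6, 9, 11}
Operation: symmetric difference
In A only: [5], in B only: [1, 2, 3, 4]

{1, 2, 3, 4, 5}


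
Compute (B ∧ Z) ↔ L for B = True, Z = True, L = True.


B = True, Z = True, L = True
Step 1: B ∧ Z = True AND True = True
Step 2: (True) ↔ L: true when both sides have same truth value.
Result: True ↔ True = True

True


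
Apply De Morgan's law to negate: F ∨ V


De Morgan's law: ¬(P ∨ Q) ≡ ¬P ∧ ¬Q
¬(F ∨ V) = ¬F ∧ ¬V

¬F ∧ ¬V


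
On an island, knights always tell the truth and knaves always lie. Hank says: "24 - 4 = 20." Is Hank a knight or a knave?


Statement: "24 - 4 = 20."
Actual: 24 - 4 = 20
Claimed: 20
Statement is TRUE → Hank tells the truth → Knight

Knight


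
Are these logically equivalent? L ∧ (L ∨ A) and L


Expression 1: L ∧ (L ∨ A)
Expression 2: L
Truth table (L A | Expr1 Expr2):
  T T |   T     T
  T F |   T     T
  F T |   F     F
  F F |   F     F
All 4 rows agree, so the expressions are logically equivalent.

Yes


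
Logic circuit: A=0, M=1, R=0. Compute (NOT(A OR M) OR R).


A OR M = 1
NOT(1) = 0
0 OR 0 = 0

0


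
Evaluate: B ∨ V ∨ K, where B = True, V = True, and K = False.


B = True, V = True, K = False
Step 1: B ∨ V = True OR True = True
Step 2: True ∨ K = True OR False = True
OR is true when at least one operand is true.

True


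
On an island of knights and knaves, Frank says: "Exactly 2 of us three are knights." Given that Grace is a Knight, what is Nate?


Frank claims exactly 2 knights among Frank, Grace, Nate.
Given: Grace is a Knight.

Case 1: Frank is a Knight (tells truth)
  Then exactly 2 of the three are knights.
  Counting Frank, Grace: 2 knight(s) so far. Need 0 more → Nate = Knave.
Case 2: Frank is a Knave (lies)
  Then the count is NOT 2.
  If Nate = Knight, count = 2 = 2 → claim would be true, contradicts lie.
  If Nate = Knave, count = 1 ≠ 2 → lie confirmed ✓

Nate is a Knave.

Knave


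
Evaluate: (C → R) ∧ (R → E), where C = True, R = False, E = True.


C = True, R = False, E = True
Step 1: C → R is false only when C=True and R=False. Result: False
Step 2: R → E is false only when R=True and E=False. Result: True
Step 3: False ∧ True = False

False


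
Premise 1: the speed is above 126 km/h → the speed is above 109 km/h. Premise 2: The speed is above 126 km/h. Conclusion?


Modus ponens: P → Q, P ⊢ Q
P: the speed is above 126 km/h
Q: the speed is above 109 km/h
We have P → Q and P is true.
By modus ponens, Q must be true.

The speed is above 109 km/h


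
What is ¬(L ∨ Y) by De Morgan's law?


De Morgan's law: ¬(P ∨ Q) ≡ ¬P ∧ ¬Q
¬(L ∨ Y) = ¬L ∧ ¬Y

¬L ∧ ¬Y


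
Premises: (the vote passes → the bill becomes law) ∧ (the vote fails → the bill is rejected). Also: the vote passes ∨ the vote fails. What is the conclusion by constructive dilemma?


Constructive dilemma: (P → Q) ∧ (R → S), P ∨ R ⊢ Q ∨ S
Premise 1: the vote passes → the bill becomes law
Premise 2: the vote fails → the bill is rejected
Premise 3: the vote passes ∨ the vote fails
Case 1: Assuming the vote passes, then by Premise 1, the bill becomes law.
Case 2: Assuming the vote fails, then by Premise 2, the bill is rejected.
Since one of the vote passes or the vote fails must hold, we get the bill becomes law or the bill is rejected.

The bill becomes law or the bill is rejected.


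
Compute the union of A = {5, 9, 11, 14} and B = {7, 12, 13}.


A = {5, 9, 11, 14}
B = {7, 12, 13}
Operation: union
All elements combined: 5, 7, 9, 11, 12, 13, 14

{5, 7, 9, 11, 12, 13, 14}


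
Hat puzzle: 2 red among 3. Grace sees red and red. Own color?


Total red = 2, seen red = 2
Own red = 2 - 2 = 0
Grace's hat is blue.

blue


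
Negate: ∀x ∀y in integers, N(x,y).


Original: ∀x ∀y N(x,y)
Rule: ¬∀→∃, ¬∃→∀, negate predicate.
Negation: ∃x ∃y ¬N(x,y)

∃x ∃y ¬N(x,y)


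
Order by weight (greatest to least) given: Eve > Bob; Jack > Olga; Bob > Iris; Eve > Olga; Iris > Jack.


Constraints: Eve > Bob; Jack > Olga; Bob > Iris; Eve > Olga; Iris > Jack
Method: at each step, the next-highest is the one remaining person who never appears on the smaller side of a constraint between remaining people.
  Step 1: remaining {Olga, Iris, Bob, Jack, Eve}; on the smaller side: {Olga, Iris, Bob, Jack} → Eve is next (Eve > Bob; Eve > Olga).
  Step 2: remaining {Olga, Iris, Bob, Jack}; on the smaller side: {Olga, Iris, Jack} → Bob is next (Bob > Iris).
  Step 3: remaining {Olga, Iris, Jack}; on the smaller side: {Olga, Jack} → Iris is next (Iris > Jack).
  Step 4: remaining {Olga, Jack}; on the smaller side: {Olga} → Jack is next (Jack > Olga).
  Step 5: only Olga remains → lowest.
Final ranking (highest to lowest):

Eve > Bob > Iris > Jack > Olga


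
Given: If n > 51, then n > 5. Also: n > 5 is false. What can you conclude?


Modus tollens: P → Q, ¬Q ⊢ ¬P
P: n > 51
Q: n > 5
We have P → Q and Q is false.
By modus tollens, P must be false.

It is not the case that n > 51


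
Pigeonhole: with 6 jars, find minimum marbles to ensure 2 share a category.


Pigeonhole: to guarantee k in one of n categories, need (k-1)×n + 1.
k = 2, n = 6
Minimum = (2-1) × 6 + 1 = 1 × 6 + 1

7


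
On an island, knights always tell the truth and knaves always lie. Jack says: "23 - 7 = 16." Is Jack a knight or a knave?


Statement: "23 - 7 = 16."
Actual: 23 - 7 = 16
Claimed: 16
Statement is TRUE → Jack tells the truth → Knight

Knight


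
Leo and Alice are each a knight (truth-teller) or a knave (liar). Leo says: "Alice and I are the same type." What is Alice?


Leo says: "Alice and I are the same type."
Case 1: Leo is a Knight (truth-teller)
  Statement is true → they ARE the same → Alice is also a Knight
Case 2: Leo is a Knave (liar)
  Statement is false → they are NOT the same → Alice is a Knight
In both cases, Alice is a Knight.

Knight


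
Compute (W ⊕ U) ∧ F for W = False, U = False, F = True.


W = False, U = False, F = True
Step 1: W ⊕ U = False XOR False = False
Step 2: False ∧ F = False AND True = False
XOR true when exactly one of W,U is true; then AND with F.

False


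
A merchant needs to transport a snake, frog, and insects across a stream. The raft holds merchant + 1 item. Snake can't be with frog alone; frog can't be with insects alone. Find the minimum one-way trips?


1. merchant+frog → 2. merchant ← 3. merchant+snake → 4. merchant+frog ← 5. merchant+insects → 6. merchant ← 7. merchant+frog →
Minimum trips = 7

7


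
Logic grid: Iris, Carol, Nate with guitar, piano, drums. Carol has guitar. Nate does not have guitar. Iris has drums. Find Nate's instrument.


From clues:
  Iris → drums
  Carol → guitar
By elimination, Nate gets the remaining.

piano


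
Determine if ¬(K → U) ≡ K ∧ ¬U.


Expression 1: ¬(K → U)
Expression 2: K ∧ ¬U
Truth table (K U | Expr1 Expr2):
  T T |   F     F
  T F |   T     T
  F T |   F     F
  F F |   F     F
All 4 rows agree, so the expressions are logically equivalent.

Yes


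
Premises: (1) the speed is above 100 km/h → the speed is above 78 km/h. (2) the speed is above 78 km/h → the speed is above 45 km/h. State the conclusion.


Hypothetical syllogism: P → Q, Q → R ⊢ P → R
Premise 1: the speed is above 100 km/h → the speed is above 78 km/h
Premise 2: the speed is above 78 km/h → the speed is above 45 km/h
Chain the implications: the middle term (the speed is above 78 km/h) links the two.
Conclusion: If the speed is above 100 km/h, then the speed is above 45 km/h.

If the speed is above 100 km/h, then the speed is above 45 km/h.


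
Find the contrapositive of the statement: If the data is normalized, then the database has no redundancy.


Original: If the data is normalized, then the database has no redundancy
Contrapositive: If ¬Q, then ¬P
Negate Q: not (the database has no redundancy)
Negate P: not (the data is normalized)

If not (the database has no redundancy), then not (the data is normalized).


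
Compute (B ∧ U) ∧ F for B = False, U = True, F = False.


B = False, U = True, F = False
Step 1: B ∧ U = False AND True = False
Step 2: False ∧ F = False AND False = False
AND is true only when ALL operands are true.

False


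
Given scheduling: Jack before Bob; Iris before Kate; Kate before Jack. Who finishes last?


Constraints: Jack before Bob; Iris before Kate; Kate before Jack
The last task can have nothing scheduled after it, so it must never appear on the left of a 'before'.
Tasks appearing before some other task: Jack, Iris, Kate.
The only task not in that list is Bob → it is last.

Bob


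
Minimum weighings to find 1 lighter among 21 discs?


Each weighing has 3 outcomes (left heavy / balance / right heavy), so k weighings distinguish at most 3^k cases; splitting into three near-equal groups achieves this.
Need 3^k ≥ 21: 3^2 = 9 < 21 ≤ 3^3 = 27
k = ⌈log₃(21)⌉ = 3

3


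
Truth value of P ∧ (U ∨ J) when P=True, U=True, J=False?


P = True, U = True, J = False
Expression: P ∧ (U ∨ J)
Step 1: U ∨ J = True OR False = True
Step 2: P ∧ (True) = True AND True = True

True


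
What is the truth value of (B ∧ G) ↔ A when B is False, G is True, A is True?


B = False, G = True, A = True
Step 1: B ∧ G = False AND True = False
Step 2: (False) ↔ A: true when both sides have same truth value.
Result: False ↔ True = False

False


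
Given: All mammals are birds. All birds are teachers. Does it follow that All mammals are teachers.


Premise 1: All mammals are birds.
Premise 2: All birds are teachers.
Conclusion: All mammals are teachers.
Barbara syllogism (AAA-1): All A are B, All B are C → All A are C.
Middle term (birds) distributed in premise 2.

Valid


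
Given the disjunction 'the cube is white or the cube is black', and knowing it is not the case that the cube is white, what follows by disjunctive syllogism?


Disjunctive syllogism: P ∨ Q, ¬P ⊢ Q
Disjunction: the cube is white ∨ the cube is black
We know it is not the case that the cube is white.
By disjunctive syllogism, the other disjunct must be true.

The cube is black


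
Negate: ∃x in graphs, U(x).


Original: ∃x U(x)
Rule: ¬∀→∃, ¬∃→∀, negate predicate.
Negation: ∀x ¬U(x)

∀x ¬U(x)


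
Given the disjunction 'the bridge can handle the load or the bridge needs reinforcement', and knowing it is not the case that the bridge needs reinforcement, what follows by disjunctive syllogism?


Disjunctive syllogism: P ∨ Q, ¬P ⊢ Q
Disjunction: the bridge can handle the load ∨ the bridge needs reinforcement
We know it is not the case that the bridge needs reinforcement.
By disjunctive syllogism, the other disjunct must be true.

The bridge can handle the load


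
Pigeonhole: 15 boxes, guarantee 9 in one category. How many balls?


Pigeonhole: to guarantee k in one of n categories, need (k-1)×n + 1.
k = 9, n = 15
Minimum = (9-1) × 15 + 1 = 8 × 15 + 1

121


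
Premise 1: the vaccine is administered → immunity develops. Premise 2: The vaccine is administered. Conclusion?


Modus ponens: P → Q, P ⊢ Q
P: the vaccine is administered
Q: immunity develops
We have P → Q and P is true.
By modus ponens, Q must be true.

Immunity develops


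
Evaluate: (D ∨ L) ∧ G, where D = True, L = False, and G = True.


D = True, L = False, G = True
Step 1: D ∨ L = True OR False = True
Step 2: True ∧ G = True AND True = True
OR is true when at least one operand is true; AND requires both.

True


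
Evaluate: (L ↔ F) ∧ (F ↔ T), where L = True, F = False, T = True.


L = True, F = False, T = True
Step 1: L ↔ F is true when L and F have the same value. Result: False
Step 2: F ↔ T is true when F and T have the same value. Result: False
Step 3: False ∧ False = False

False


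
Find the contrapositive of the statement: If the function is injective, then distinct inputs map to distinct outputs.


Original: If the function is injective, then distinct inputs map to distinct outputs
Contrapositive: If ¬Q, then ¬P
Negate Q: not (distinct inputs map to distinct outputs)
Negate P: not (the function is injective)

If not (distinct inputs map to distinct outputs), then not (the function is injective).


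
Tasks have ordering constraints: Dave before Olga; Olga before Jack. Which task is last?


Constraints: Dave before Olga; Olga before Jack
The last task can have nothing scheduled after it, so it must never appear on the left of a 'before'.
Tasks appearing before some other task: Dave, Olga.
The only task not in that list is Jack → it is last.

Jack


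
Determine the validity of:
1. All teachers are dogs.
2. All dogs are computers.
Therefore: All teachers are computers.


Premise 1: All teachers are dogs.
Premise 2: All dogs are computers.
Conclusion: All teachers are computers.
Barbara syllogism (AAA-1): All A are B, All B are C → All A are C.
Middle term (dogs) distributed in premise 2.

Valid


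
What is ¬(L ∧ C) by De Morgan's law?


De Morgan's law: ¬(P ∧ Q) ≡ ¬P ∨ ¬Q
¬(L ∧ C) = ¬L ∨ ¬C

¬L ∨ ¬C


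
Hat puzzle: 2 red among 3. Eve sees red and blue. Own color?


Total red = 2, seen red = 1
Own red = 2 - 1 = 1
Eve's hat is red.

red


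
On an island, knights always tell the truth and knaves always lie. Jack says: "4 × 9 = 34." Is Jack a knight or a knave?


Statement: "4 × 9 = 34."
Actual: 4 × 9 = 36
Claimed: 34
Statement is FALSE → Jack lies → Knave

Knave


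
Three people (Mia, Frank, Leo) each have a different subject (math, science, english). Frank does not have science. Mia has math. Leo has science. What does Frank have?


From clues:
  Leo → science
  Mia → math
By elimination, Frank gets the remaining.

english


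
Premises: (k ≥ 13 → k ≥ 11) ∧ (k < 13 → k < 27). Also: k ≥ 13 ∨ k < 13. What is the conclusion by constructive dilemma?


Constructive dilemma: (P → Q) ∧ (R → S), P ∨ R ⊢ Q ∨ S
Premise 1: k ≥ 13 → k ≥ 11
Premise 2: k < 13 → k < 27
Premise 3: k ≥ 13 ∨ k < 13
Case 1: Assuming k ≥ 13, then by Premise 1, k ≥ 11.
Case 2: Assuming k < 13, then by Premise 2, k < 27.
Since one of k ≥ 13 or k < 13 must hold, we get k ≥ 11 or k < 27.

k ≥ 11 or k < 27.


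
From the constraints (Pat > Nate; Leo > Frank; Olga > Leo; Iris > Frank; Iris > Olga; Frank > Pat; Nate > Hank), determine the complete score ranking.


Constraints: Pat > Nate; Leo > Frank; Olga > Leo; Iris > Frank; Iris > Olga; Frank > Pat; Nate > Hank
Method: at each step, the next-highest is the one remaining person who never appears on the smaller side of a constraint between remaining people.
  Step 1: remaining {Leo, Olga, Nate, Hank, Pat, Frank, Iris}; on the smaller side: {Leo, Olga, Nate, Hank, Pat, Frank} → Iris is next (Iris > Frank; Iris > Olga).
  Step 2: remaining {Leo, Olga, Nate, Hank, Pat, Frank}; on the smaller side: {Leo, Nate, Hank, Pat, Frank} → Olga is next (Olga > Leo).
  Step 3: remaining {Leo, Nate, Hank, Pat, Frank}; on the smaller side: {Nate, Hank, Pat, Frank} → Leo is next (Leo > Frank).
  Step 4: remaining {Nate, Hank, Pat, Frank}; on the smaller side: {Nate, Hank, Pat} → Frank is next (Frank > Pat).
  Step 5: remaining {Nate, Hank, Pat}; on the smaller side: {Nate, Hank} → Pat is next (Pat > Nate).
  Step 6: remaining {Nate, Hank}; on the smaller side: {Hank} → Nate is next (Nate > Hank).
  Step 7: only Hank remains → lowest.
Final ranking (highest to lowest):

Iris > Olga > Leo > Frank > Pat > Nate > Hank


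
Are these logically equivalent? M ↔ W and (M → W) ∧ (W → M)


Expression 1: M ↔ W
Expression 2: (M → W) ∧ (W → M)
Truth table (M W | Expr1 Expr2):
  T T |   T     T
  T F |   F     F
  F T |   F     F
  F F |   T     T
All 4 rows agree, so the expressions are logically equivalent.

Yes


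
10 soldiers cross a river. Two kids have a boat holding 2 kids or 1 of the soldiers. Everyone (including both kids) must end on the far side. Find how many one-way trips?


Per crossing of one of the soldiers: kids→, one←, one of the soldiers→, one← = 4 trips
10 × 4 = 40, + 1 final kids→ = 41
Minimum trips = 41

41


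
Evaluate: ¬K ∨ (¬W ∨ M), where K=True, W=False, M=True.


K = True, W = False, M = True
Expression: ¬K ∨ (¬W ∨ M)
Step 1: ¬W = NOT False = True
Step 2: ¬W ∨ M = True OR True = True
Step 3: ¬K = NOT True = False
Step 4: (False) ∨ (True) = False OR True = True

True


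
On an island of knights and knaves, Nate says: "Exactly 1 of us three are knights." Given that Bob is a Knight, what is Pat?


Nate claims exactly 1 knights among Nate, Bob, Pat.
Given: Bob is a Knight.

Case 1: Nate is a Knight (tells truth)
  Then exactly 1 of the three are knights.
  Counting Nate, Bob: 2 knight(s) so far. Need -1 more → impossible.
Case 2: Nate is a Knave (lies)
  Then the count is NOT 1.
  If Pat = Knave, count = 1 = 1 → claim would be true, contradicts lie.
  If Pat = Knight, count = 2 ≠ 1 → lie confirmed ✓

Pat is a Knight.

Knight


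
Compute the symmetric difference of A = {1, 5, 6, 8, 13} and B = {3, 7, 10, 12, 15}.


A = {1, 5, 6, 8, 13}
B = {3, 7, 10, 12, 15}
Operation: symmetric difference
In A only: [1, 5, 6, 8, 13], in B only: [3, 7, 10, 12, 15]

{1, 3, 5, 6, 7, 8, 10, 12, 13, 15}


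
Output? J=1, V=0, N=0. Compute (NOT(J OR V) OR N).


J OR V = 1
NOT(1) = 0
0 OR 0 = 0

0


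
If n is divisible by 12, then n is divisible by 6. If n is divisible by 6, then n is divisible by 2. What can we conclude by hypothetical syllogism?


Hypothetical syllogism: P → Q, Q → R ⊢ P → R
Premise 1: n is divisible by 12 → n is divisible by 6
Premise 2: n is divisible by 6 → n is divisible by 2
Chain the implications: the middle term (n is divisible by 6) links the two.
Conclusion: If n is divisible by 12, then n is divisible by 2.

If n is divisible by 12, then n is divisible by 2.


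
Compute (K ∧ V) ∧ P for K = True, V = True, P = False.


K = True, V = True, P = False
Step 1: K ∧ V = True AND True = True
Step 2: True ∧ P = True AND False = False
AND is true only when ALL operands are true.

False


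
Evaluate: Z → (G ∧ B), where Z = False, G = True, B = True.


Z = False, G = True, B = True
Step 1: G ∧ B = True AND True = True
Step 2: Z → (True): false only when Z=True and consequent=False.
Result: True

True


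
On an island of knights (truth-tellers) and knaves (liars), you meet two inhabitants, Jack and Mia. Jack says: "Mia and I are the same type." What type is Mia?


Jack says: "Mia and I are the same type."
Case 1: Jack is a Knight (truth-teller)
  Statement is true → they ARE the same → Mia is also a Knight
Case 2: Jack is a Knave (liar)
  Statement is false → they are NOT the same → Mia is a Knight
In both cases, Mia is a Knight.

Knight


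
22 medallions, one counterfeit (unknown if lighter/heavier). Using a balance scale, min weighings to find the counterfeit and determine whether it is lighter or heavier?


Let n = 22. 44 possibilities (n medallions × lighter/heavier); each weighing has 3 outcomes.
Bound for k weighings: say the first weighing puts j medallions on each pan. If it tips, the 2j weighed medallions remain suspects (each with a known direction) and k-1 weighings give 3^(k-1) outcomes; 3^(k-1) is odd, so 2j ≤ 3^(k-1) - 1. If it balances, the n - 2j unweighed medallions remain with direction unknown: 2(n - 2j) ≤ 3^(k-1) - 1 by the same parity argument. Adding, n ≤ (3^(k-1) - 1) + (3^(k-1) - 1)/2 = (3^k - 3)/2, and the classical three-group strategy achieves this (3 medallions in 2 weighings, 12 in 3, 39 in 4, 120 in 5).
So we need the smallest k with (3^k - 3)/2 ≥ 22.
k = 3: (3^3 - 3)/2 = 12 < 22 ✗
k = 4: (3^4 - 3)/2 = 39 ≥ 22 ✓

4


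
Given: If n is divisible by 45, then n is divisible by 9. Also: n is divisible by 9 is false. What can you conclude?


Modus tollens: P → Q, ¬Q ⊢ ¬P
P: n is divisible by 45
Q: n is divisible by 9
We have P → Q and Q is false.
By modus tollens, P must be false.

It is not the case that n is divisible by 45
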